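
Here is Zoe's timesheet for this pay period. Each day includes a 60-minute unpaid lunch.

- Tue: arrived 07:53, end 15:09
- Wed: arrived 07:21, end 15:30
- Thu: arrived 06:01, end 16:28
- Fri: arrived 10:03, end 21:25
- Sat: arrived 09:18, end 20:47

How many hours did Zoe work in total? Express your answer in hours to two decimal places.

Tue: 07:53–15:09 = 7 h 16 min; less 60 min break → 6 h 16 min
Wed: 07:21–15:30 = 8 h 9 min; less 60 min break → 7 h 9 min
Thu: 06:01–16:28 = 10 h 27 min; less 60 min break → 9 h 27 min
Fri: 10:03–21:25 = 11 h 22 min; less 60 min break → 10 h 22 min
Sat: 09:18–20:47 = 11 h 29 min; less 60 min break → 10 h 29 min
Total: 6 h 16 min + 7 h 9 min + 9 h 27 min + 10 h 22 min + 10 h 29 min = 43 h 43 min.

43.72 hours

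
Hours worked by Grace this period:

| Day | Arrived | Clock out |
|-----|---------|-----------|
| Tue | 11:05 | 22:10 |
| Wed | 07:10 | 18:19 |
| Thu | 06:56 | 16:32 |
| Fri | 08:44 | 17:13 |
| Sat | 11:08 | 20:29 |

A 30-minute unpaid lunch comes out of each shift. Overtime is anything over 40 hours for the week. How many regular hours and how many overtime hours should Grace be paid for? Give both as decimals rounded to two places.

Regular 40.00 hours, overtime 7.17 hours

Tue: 11:05–22:10 = 11 h 5 min; less 30 min break → 10 h 35 min
Wed: 07:10–18:19 = 11 h 9 min; less 30 min break → 10 h 39 min
Thu: 06:56–16:32 = 9 h 36 min; less 30 min break → 9 h 6 min
Fri: 08:44–17:13 = 8 h 29 min; less 30 min break → 7 h 59 min
Sat: 11:08–20:29 = 9 h 21 min; less 30 min break → 8 h 51 min
Total worked: 47 h 10 min = 47.17 h.
Threshold 40 h → overtime 7 h 10 min, regular 40 h 0 min.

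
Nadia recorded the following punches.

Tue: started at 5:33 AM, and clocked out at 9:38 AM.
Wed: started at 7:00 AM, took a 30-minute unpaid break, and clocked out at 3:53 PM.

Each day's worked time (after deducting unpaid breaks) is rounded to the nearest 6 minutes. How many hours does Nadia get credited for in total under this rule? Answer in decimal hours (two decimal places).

12.50 hours

Tue: 5:33 AM–9:38 AM = 4 h 5 min → rounds to 4 h 6 min
Wed: 7:00 AM–3:53 PM = 8 h 53 min − 30 min = 8 h 23 min → rounds to 8 h 24 min
Total credited: 12 h 30 min.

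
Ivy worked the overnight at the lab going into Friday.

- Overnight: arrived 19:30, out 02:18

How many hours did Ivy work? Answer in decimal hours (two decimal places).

Overnight: 19:30 → midnight = 4 h 30 min; midnight → 02:18 = 2 h 18 min; span 6 h 48 min

6.80 hours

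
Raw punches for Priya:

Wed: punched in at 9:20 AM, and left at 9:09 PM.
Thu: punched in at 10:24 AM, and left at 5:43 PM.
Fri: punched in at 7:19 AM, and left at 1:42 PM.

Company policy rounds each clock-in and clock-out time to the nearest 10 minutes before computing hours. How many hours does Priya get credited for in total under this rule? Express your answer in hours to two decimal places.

25.50 hours

Wed: in 9:20 AM→9:20 AM, out 9:09 PM→9:10 PM; 11 h 50 min
Thu: in 10:24 AM→10:20 AM, out 5:43 PM→5:40 PM; 7 h 20 min
Fri: in 7:19 AM→7:20 AM, out 1:42 PM→1:40 PM; 6 h 20 min
Total credited: 25 h 30 min.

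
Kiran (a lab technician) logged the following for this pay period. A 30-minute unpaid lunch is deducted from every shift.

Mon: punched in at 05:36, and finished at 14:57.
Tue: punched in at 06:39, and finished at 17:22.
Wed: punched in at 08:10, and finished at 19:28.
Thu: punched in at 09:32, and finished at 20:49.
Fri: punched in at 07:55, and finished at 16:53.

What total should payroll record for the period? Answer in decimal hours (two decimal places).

Mon: 05:36–14:57 = 9 h 21 min; less 30 min break → 8 h 51 min
Tue: 06:39–17:22 = 10 h 43 min; less 30 min break → 10 h 13 min
Wed: 08:10–19:28 = 11 h 18 min; less 30 min break → 10 h 48 min
Thu: 09:32–20:49 = 11 h 17 min; less 30 min break → 10 h 47 min
Fri: 07:55–16:53 = 8 h 58 min; less 30 min break → 8 h 28 min
Total: 8 h 51 min + 10 h 13 min + 10 h 48 min + 10 h 47 min + 8 h 28 min = 49 h 7 min.

49.12 hours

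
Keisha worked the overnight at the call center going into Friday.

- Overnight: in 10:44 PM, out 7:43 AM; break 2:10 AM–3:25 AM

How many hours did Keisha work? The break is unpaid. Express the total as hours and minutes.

7 h 44 min

Overnight: 10:44 PM → midnight = 1 h 16 min; midnight → 7:43 AM = 7 h 43 min; span 8 h 59 min; less 75 min break → 7 h 44 min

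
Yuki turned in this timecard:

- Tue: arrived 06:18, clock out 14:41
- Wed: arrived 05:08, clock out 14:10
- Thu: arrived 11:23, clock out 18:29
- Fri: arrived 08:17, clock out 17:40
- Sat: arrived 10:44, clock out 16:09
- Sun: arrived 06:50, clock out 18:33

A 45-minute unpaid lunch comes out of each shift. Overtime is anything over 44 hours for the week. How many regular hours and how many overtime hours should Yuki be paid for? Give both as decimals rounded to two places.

Tue: 06:18–14:41 = 8 h 23 min; less 45 min break → 7 h 38 min
Wed: 05:08–14:10 = 9 h 2 min; less 45 min break → 8 h 17 min
Thu: 11:23–18:29 = 7 h 6 min; less 45 min break → 6 h 21 min
Fri: 08:17–17:40 = 9 h 23 min; less 45 min break → 8 h 38 min
Sat: 10:44–16:09 = 5 h 25 min; less 45 min break → 4 h 40 min
Sun: 06:50–18:33 = 11 h 43 min; less 45 min break → 10 h 58 min
Total worked: 46 h 32 min = 46.53 h.
Threshold 44 h → overtime 2 h 32 min, regular 44 h 0 min.

Regular 44.00 hours, overtime 2.53 hours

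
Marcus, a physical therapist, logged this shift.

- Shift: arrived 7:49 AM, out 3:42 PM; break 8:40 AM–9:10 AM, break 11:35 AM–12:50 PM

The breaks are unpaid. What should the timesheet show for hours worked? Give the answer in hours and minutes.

6 h 8 min

Shift: 7:49 AM–3:42 PM = 7 h 53 min; less 105 min break → 6 h 8 min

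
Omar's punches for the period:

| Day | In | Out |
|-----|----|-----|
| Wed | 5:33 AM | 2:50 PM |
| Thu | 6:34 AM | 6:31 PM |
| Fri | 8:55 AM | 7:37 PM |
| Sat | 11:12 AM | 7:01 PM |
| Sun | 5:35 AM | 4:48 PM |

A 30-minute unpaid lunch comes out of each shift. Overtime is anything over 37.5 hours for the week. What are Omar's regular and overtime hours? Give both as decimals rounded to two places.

Wed: 5:33 AM–2:50 PM = 9 h 17 min; less 30 min break → 8 h 47 min
Thu: 6:34 AM–6:31 PM = 11 h 57 min; less 30 min break → 11 h 27 min
Fri: 8:55 AM–7:37 PM = 10 h 42 min; less 30 min break → 10 h 12 min
Sat: 11:12 AM–7:01 PM = 7 h 49 min; less 30 min break → 7 h 19 min
Sun: 5:35 AM–4:48 PM = 11 h 13 min; less 30 min break → 10 h 43 min
Total worked: 48 h 28 min = 48.47 h.
Threshold 37.5 h → overtime 10 h 58 min, regular 37 h 30 min.

Regular 37.50 hours, overtime 10.97 hours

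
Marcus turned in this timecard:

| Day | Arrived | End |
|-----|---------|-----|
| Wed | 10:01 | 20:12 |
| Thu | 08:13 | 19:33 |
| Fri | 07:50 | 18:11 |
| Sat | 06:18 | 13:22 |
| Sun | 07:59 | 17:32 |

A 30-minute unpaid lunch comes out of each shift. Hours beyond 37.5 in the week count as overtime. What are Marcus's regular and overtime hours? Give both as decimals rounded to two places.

Wed: 10:01–20:12 = 10 h 11 min; less 30 min break → 9 h 41 min
Thu: 08:13–19:33 = 11 h 20 min; less 30 min break → 10 h 50 min
Fri: 07:50–18:11 = 10 h 21 min; less 30 min break → 9 h 51 min
Sat: 06:18–13:22 = 7 h 4 min; less 30 min break → 6 h 34 min
Sun: 07:59–17:32 = 9 h 33 min; less 30 min break → 9 h 3 min
Total worked: 45 h 59 min = 45.98 h.
Threshold 37.5 h → overtime 8 h 29 min, regular 37 h 30 min.

Regular 37.50 hours, overtime 8.48 hours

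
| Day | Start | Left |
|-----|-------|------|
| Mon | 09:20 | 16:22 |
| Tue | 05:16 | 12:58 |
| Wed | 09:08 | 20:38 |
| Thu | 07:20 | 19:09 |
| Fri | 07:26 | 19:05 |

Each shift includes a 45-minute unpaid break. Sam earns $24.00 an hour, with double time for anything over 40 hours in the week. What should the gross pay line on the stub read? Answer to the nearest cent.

Mon: 09:20–16:22 = 7 h 2 min; less 45 min break → 6 h 17 min
Tue: 05:16–12:58 = 7 h 42 min; less 45 min break → 6 h 57 min
Wed: 09:08–20:38 = 11 h 30 min; less 45 min break → 10 h 45 min
Thu: 07:20–19:09 = 11 h 49 min; less 45 min break → 11 h 4 min
Fri: 07:26–19:05 = 11 h 39 min; less 45 min break → 10 h 54 min
Total worked: 45 h 57 min = 2757 min.
Regular 40 h 0 min = 2400 min at $24.00/h; overtime 5 h 57 min = 357 min at $48.00/h.
Pay = (2400 × $24.00 + 357 × $48.00) ÷ 60 = $1245.60.

$1245.60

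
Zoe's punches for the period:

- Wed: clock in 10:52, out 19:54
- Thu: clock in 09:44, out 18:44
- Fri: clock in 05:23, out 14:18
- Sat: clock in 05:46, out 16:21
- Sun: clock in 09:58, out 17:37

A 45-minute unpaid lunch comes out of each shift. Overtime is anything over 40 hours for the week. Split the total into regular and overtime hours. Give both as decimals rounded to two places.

Wed: 10:52–19:54 = 9 h 2 min; less 45 min break → 8 h 17 min
Thu: 09:44–18:44 = 9 h 0 min; less 45 min break → 8 h 15 min
Fri: 05:23–14:18 = 8 h 55 min; less 45 min break → 8 h 10 min
Sat: 05:46–16:21 = 10 h 35 min; less 45 min break → 9 h 50 min
Sun: 09:58–17:37 = 7 h 39 min; less 45 min break → 6 h 54 min
Total worked: 41 h 26 min = 41.43 h.
Threshold 40 h → overtime 1 h 26 min, regular 40 h 0 min.

Regular 40.00 hours, overtime 1.43 hours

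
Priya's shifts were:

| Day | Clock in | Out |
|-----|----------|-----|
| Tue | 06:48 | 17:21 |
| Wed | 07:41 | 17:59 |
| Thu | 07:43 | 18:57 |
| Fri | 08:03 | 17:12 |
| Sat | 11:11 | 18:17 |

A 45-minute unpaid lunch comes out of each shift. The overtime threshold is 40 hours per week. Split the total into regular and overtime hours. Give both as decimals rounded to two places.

Regular 40.00 hours, overtime 4.58 hours

Tue: 06:48–17:21 = 10 h 33 min; less 45 min break → 9 h 48 min
Wed: 07:41–17:59 = 10 h 18 min; less 45 min break → 9 h 33 min
Thu: 07:43–18:57 = 11 h 14 min; less 45 min break → 10 h 29 min
Fri: 08:03–17:12 = 9 h 9 min; less 45 min break → 8 h 24 min
Sat: 11:11–18:17 = 7 h 6 min; less 45 min break → 6 h 21 min
Total worked: 44 h 35 min = 44.58 h.
Threshold 40 h → overtime 4 h 35 min, regular 40 h 0 min.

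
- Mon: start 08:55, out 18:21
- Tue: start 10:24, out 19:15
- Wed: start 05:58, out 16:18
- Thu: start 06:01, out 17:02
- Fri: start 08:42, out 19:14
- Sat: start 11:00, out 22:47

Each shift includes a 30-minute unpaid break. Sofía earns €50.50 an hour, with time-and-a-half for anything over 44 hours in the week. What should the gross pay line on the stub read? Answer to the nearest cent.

€3354.46

Mon: 08:55–18:21 = 9 h 26 min; less 30 min break → 8 h 56 min
Tue: 10:24–19:15 = 8 h 51 min; less 30 min break → 8 h 21 min
Wed: 05:58–16:18 = 10 h 20 min; less 30 min break → 9 h 50 min
Thu: 06:01–17:02 = 11 h 1 min; less 30 min break → 10 h 31 min
Fri: 08:42–19:14 = 10 h 32 min; less 30 min break → 10 h 2 min
Sat: 11:00–22:47 = 11 h 47 min; less 30 min break → 11 h 17 min
Total worked: 58 h 57 min = 3537 min.
Regular 44 h 0 min = 2640 min at €50.50/h; overtime 14 h 57 min = 897 min at €75.75/h.
Pay = (2640 × €50.50 + 897 × €75.75) ÷ 60 = €3354.46.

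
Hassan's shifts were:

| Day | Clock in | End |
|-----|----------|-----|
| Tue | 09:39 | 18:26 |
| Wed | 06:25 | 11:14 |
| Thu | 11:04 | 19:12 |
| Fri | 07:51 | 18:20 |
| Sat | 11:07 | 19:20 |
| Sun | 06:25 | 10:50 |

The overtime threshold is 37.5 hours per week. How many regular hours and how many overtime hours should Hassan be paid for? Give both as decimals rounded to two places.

Regular 37.50 hours, overtime 7.35 hours

Tue: 09:39–18:26 = 8 h 47 min
Wed: 06:25–11:14 = 4 h 49 min
Thu: 11:04–19:12 = 8 h 8 min
Fri: 07:51–18:20 = 10 h 29 min
Sat: 11:07–19:20 = 8 h 13 min
Sun: 06:25–10:50 = 4 h 25 min
Total worked: 44 h 51 min = 44.85 h.
Threshold 37.5 h → overtime 7 h 21 min, regular 37 h 30 min.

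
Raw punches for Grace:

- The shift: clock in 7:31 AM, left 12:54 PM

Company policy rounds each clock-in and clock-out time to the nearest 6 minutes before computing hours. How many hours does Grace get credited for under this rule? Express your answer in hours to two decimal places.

The shift: in 7:31 AM→7:30 AM, out 12:54 PM→12:54 PM; 5 h 24 min

5.40 hours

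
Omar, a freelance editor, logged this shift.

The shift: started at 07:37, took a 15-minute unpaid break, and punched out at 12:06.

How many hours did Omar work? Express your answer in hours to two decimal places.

4.23 hours

The shift: 07:37–12:06 = 4 h 29 min; less 15 min break → 4 h 14 min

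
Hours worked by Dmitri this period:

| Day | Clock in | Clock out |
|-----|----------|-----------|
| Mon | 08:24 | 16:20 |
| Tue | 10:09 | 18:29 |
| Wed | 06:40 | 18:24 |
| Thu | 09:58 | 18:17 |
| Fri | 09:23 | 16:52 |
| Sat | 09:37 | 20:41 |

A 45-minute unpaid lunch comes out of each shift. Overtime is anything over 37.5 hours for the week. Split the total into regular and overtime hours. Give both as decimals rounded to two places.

Mon: 08:24–16:20 = 7 h 56 min; less 45 min break → 7 h 11 min
Tue: 10:09–18:29 = 8 h 20 min; less 45 min break → 7 h 35 min
Wed: 06:40–18:24 = 11 h 44 min; less 45 min break → 10 h 59 min
Thu: 09:58–18:17 = 8 h 19 min; less 45 min break → 7 h 34 min
Fri: 09:23–16:52 = 7 h 29 min; less 45 min break → 6 h 44 min
Sat: 09:37–20:41 = 11 h 4 min; less 45 min break → 10 h 19 min
Total worked: 50 h 22 min = 50.37 h.
Threshold 37.5 h → overtime 12 h 52 min, regular 37 h 30 min.

Regular 37.50 hours, overtime 12.87 hours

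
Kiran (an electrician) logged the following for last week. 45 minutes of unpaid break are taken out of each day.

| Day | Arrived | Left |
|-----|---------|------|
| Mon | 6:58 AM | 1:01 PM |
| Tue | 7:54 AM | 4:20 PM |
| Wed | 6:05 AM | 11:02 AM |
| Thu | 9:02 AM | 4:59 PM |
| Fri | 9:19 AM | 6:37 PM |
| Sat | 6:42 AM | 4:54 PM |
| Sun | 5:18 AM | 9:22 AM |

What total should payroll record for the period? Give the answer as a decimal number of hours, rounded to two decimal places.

Mon: 6:58 AM–1:01 PM = 6 h 3 min; less 45 min break → 5 h 18 min
Tue: 7:54 AM–4:20 PM = 8 h 26 min; less 45 min break → 7 h 41 min
Wed: 6:05 AM–11:02 AM = 4 h 57 min; less 45 min break → 4 h 12 min
Thu: 9:02 AM–4:59 PM = 7 h 57 min; less 45 min break → 7 h 12 min
Fri: 9:19 AM–6:37 PM = 9 h 18 min; less 45 min break → 8 h 33 min
Sat: 6:42 AM–4:54 PM = 10 h 12 min; less 45 min break → 9 h 27 min
Sun: 5:18 AM–9:22 AM = 4 h 4 min; less 45 min break → 3 h 19 min
Total: 5 h 18 min + 7 h 41 min + 4 h 12 min + 7 h 12 min + 8 h 33 min + 9 h 27 min + 3 h 19 min = 45 h 42 min.

45.70 hours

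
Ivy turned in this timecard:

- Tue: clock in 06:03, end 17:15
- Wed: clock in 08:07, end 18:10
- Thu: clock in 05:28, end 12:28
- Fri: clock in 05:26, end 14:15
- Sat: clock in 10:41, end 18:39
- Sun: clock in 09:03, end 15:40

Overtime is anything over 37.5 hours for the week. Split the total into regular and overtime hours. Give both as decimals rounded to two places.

Regular 37.50 hours, overtime 14.15 hours

Tue: 06:03–17:15 = 11 h 12 min
Wed: 08:07–18:10 = 10 h 3 min
Thu: 05:28–12:28 = 7 h 0 min
Fri: 05:26–14:15 = 8 h 49 min
Sat: 10:41–18:39 = 7 h 58 min
Sun: 09:03–15:40 = 6 h 37 min
Total worked: 51 h 39 min = 51.65 h.
Threshold 37.5 h → overtime 14 h 9 min, regular 37 h 30 min.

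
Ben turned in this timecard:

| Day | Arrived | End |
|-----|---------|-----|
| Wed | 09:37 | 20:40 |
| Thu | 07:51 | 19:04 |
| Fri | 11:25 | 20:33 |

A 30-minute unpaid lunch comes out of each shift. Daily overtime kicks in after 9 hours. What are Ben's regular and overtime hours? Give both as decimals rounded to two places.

Regular 26.63 hours, overtime 3.27 hours

Wed: 09:37–20:40 = 11 h 3 min; less 30 min break → 10 h 33 min
Thu: 07:51–19:04 = 11 h 13 min; less 30 min break → 10 h 43 min
Fri: 11:25–20:33 = 9 h 8 min; less 30 min break → 8 h 38 min
Wed reg 9 h 0 min / OT 1 h 33 min; Thu reg 9 h 0 min / OT 1 h 43 min; Fri reg 8 h 38 min / OT 0 h 0 min.
Totals: regular 26 h 38 min, overtime 3 h 16 min.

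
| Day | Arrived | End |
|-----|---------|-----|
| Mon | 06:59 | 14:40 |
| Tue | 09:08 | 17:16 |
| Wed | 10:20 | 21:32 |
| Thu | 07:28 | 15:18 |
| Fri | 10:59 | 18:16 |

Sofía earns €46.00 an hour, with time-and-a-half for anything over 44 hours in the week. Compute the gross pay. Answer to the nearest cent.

€1938.13

Mon: 06:59–14:40 = 7 h 41 min
Tue: 09:08–17:16 = 8 h 8 min
Wed: 10:20–21:32 = 11 h 12 min
Thu: 07:28–15:18 = 7 h 50 min
Fri: 10:59–18:16 = 7 h 17 min
Total worked: 42 h 8 min = 2528 min.
Regular 42 h 8 min = 2528 min at €46.00/h; overtime 0 h 0 min = 0 min at €69.00/h.
Pay = (2528 × €46.00 + 0 × €69.00) ÷ 60 = €1938.13.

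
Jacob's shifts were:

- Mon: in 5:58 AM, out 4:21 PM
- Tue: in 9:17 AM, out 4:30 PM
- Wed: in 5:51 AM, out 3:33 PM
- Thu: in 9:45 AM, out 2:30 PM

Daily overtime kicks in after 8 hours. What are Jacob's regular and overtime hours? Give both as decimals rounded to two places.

Regular 27.97 hours, overtime 4.08 hours

Mon: 5:58 AM–4:21 PM = 10 h 23 min
Tue: 9:17 AM–4:30 PM = 7 h 13 min
Wed: 5:51 AM–3:33 PM = 9 h 42 min
Thu: 9:45 AM–2:30 PM = 4 h 45 min
Mon reg 8 h 0 min / OT 2 h 23 min; Tue reg 7 h 13 min / OT 0 h 0 min; Wed reg 8 h 0 min / OT 1 h 42 min; Thu reg 4 h 45 min / OT 0 h 0 min.
Totals: regular 27 h 58 min, overtime 4 h 5 min.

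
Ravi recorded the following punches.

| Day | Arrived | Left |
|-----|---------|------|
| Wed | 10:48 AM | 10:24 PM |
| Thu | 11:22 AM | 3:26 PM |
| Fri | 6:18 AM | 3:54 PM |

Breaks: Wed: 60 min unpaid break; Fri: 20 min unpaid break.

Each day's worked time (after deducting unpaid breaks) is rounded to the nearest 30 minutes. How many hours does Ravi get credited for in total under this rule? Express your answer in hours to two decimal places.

Wed: 10:48 AM–10:24 PM = 11 h 36 min − 60 min = 10 h 36 min → rounds to 10 h 30 min
Thu: 11:22 AM–3:26 PM = 4 h 4 min → rounds to 4 h 0 min
Fri: 6:18 AM–3:54 PM = 9 h 36 min − 20 min = 9 h 16 min → rounds to 9 h 30 min
Total credited: 24 h 0 min.

24.00 hours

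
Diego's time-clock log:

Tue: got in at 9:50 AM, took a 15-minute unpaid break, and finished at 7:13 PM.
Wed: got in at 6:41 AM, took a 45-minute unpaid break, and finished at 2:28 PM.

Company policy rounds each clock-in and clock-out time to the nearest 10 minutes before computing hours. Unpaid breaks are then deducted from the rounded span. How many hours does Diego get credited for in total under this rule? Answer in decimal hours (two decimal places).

16.17 hours

Tue: in 9:50 AM→9:50 AM, out 7:13 PM→7:10 PM; 9 h 20 min − 15 min = 9 h 5 min
Wed: in 6:41 AM→6:40 AM, out 2:28 PM→2:30 PM; 7 h 50 min − 45 min = 7 h 5 min
Total credited: 16 h 10 min.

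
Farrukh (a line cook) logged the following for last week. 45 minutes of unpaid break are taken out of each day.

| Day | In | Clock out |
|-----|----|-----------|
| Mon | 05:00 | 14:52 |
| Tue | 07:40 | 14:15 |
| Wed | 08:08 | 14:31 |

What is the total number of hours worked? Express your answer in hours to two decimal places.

Mon: 05:00–14:52 = 9 h 52 min; less 45 min break → 9 h 7 min
Tue: 07:40–14:15 = 6 h 35 min; less 45 min break → 5 h 50 min
Wed: 08:08–14:31 = 6 h 23 min; less 45 min break → 5 h 38 min
Total: 9 h 7 min + 5 h 50 min + 5 h 38 min = 20 h 35 min.

20.58 hours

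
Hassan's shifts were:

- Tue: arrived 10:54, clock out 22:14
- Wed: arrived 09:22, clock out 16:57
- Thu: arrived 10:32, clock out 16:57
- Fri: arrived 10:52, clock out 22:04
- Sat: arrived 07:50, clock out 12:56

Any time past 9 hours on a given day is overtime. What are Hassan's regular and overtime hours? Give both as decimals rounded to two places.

Regular 37.10 hours, overtime 4.53 hours

Tue: 10:54–22:14 = 11 h 20 min
Wed: 09:22–16:57 = 7 h 35 min
Thu: 10:32–16:57 = 6 h 25 min
Fri: 10:52–22:04 = 11 h 12 min
Sat: 07:50–12:56 = 5 h 6 min
Tue reg 9 h 0 min / OT 2 h 20 min; Wed reg 7 h 35 min / OT 0 h 0 min; Thu reg 6 h 25 min / OT 0 h 0 min; Fri reg 9 h 0 min / OT 2 h 12 min; Sat reg 5 h 6 min / OT 0 h 0 min.
Totals: regular 37 h 6 min, overtime 4 h 32 min.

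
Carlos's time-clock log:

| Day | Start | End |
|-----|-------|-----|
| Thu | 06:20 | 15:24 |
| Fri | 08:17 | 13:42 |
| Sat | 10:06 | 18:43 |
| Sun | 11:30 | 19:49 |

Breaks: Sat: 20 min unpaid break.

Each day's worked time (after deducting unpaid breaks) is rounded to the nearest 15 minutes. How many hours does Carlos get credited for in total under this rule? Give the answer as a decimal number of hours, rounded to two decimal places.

31.00 hours

Thu: 06:20–15:24 = 9 h 4 min → rounds to 9 h 0 min
Fri: 08:17–13:42 = 5 h 25 min → rounds to 5 h 30 min
Sat: 10:06–18:43 = 8 h 37 min − 20 min = 8 h 17 min → rounds to 8 h 15 min
Sun: 11:30–19:49 = 8 h 19 min → rounds to 8 h 15 min
Total credited: 31 h 0 min.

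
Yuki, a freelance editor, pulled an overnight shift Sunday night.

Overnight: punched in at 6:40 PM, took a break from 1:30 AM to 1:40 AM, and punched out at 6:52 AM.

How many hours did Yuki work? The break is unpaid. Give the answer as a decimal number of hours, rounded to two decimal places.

12.03 hours

Overnight: 6:40 PM → midnight = 5 h 20 min; midnight → 6:52 AM = 6 h 52 min; span 12 h 12 min; less 10 min break → 12 h 2 min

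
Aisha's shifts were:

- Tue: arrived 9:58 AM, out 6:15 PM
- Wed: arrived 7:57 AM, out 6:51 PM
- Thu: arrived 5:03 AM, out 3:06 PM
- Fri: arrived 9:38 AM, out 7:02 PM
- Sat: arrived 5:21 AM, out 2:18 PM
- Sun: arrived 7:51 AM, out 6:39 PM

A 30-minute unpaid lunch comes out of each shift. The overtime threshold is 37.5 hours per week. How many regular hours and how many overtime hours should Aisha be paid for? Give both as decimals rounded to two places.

Regular 37.50 hours, overtime 17.88 hours

Tue: 9:58 AM–6:15 PM = 8 h 17 min; less 30 min break → 7 h 47 min
Wed: 7:57 AM–6:51 PM = 10 h 54 min; less 30 min break → 10 h 24 min
Thu: 5:03 AM–3:06 PM = 10 h 3 min; less 30 min break → 9 h 33 min
Fri: 9:38 AM–7:02 PM = 9 h 24 min; less 30 min break → 8 h 54 min
Sat: 5:21 AM–2:18 PM = 8 h 57 min; less 30 min break → 8 h 27 min
Sun: 7:51 AM–6:39 PM = 10 h 48 min; less 30 min break → 10 h 18 min
Total worked: 55 h 23 min = 55.38 h.
Threshold 37.5 h → overtime 17 h 53 min, regular 37 h 30 min.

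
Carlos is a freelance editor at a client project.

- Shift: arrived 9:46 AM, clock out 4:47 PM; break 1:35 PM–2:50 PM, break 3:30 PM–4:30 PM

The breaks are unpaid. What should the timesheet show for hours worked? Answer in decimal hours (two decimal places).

4.77 hours

Shift: 9:46 AM–4:47 PM = 7 h 1 min; less 135 min break → 4 h 46 min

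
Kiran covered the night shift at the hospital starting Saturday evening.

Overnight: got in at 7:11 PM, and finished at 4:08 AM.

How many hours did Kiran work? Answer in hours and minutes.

8 h 57 min

Overnight: 7:11 PM → midnight = 4 h 49 min; midnight → 4:08 AM = 4 h 8 min; span 8 h 57 min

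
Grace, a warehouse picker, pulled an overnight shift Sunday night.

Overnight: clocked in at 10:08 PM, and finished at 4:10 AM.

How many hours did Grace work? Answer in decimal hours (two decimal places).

6.03 hours

Overnight: 10:08 PM → midnight = 1 h 52 min; midnight → 4:10 AM = 4 h 10 min; span 6 h 2 min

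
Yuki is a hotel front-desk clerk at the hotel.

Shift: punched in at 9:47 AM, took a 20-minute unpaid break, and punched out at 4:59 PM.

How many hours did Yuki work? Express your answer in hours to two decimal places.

6.87 hours

Shift: 9:47 AM–4:59 PM = 7 h 12 min; less 20 min break → 6 h 52 min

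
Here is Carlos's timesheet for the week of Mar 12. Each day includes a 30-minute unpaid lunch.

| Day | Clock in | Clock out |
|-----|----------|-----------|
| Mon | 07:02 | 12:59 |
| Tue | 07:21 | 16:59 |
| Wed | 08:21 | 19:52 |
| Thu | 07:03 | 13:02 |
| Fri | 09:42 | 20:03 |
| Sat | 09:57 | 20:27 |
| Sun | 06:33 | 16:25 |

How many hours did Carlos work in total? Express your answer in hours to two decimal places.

60.30 hours

Mon: 07:02–12:59 = 5 h 57 min; less 30 min break → 5 h 27 min
Tue: 07:21–16:59 = 9 h 38 min; less 30 min break → 9 h 8 min
Wed: 08:21–19:52 = 11 h 31 min; less 30 min break → 11 h 1 min
Thu: 07:03–13:02 = 5 h 59 min; less 30 min break → 5 h 29 min
Fri: 09:42–20:03 = 10 h 21 min; less 30 min break → 9 h 51 min
Sat: 09:57–20:27 = 10 h 30 min; less 30 min break → 10 h 0 min
Sun: 06:33–16:25 = 9 h 52 min; less 30 min break → 9 h 22 min
Total: 5 h 27 min + 9 h 8 min + 11 h 1 min + 5 h 29 min + 9 h 51 min + 10 h 0 min + 9 h 22 min = 60 h 18 min.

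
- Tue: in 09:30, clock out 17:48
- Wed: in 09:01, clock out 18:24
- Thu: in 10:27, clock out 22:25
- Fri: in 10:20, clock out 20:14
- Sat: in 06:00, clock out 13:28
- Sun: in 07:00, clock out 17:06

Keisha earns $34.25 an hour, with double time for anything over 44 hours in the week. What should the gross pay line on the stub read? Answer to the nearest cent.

Tue: 09:30–17:48 = 8 h 18 min
Wed: 09:01–18:24 = 9 h 23 min
Thu: 10:27–22:25 = 11 h 58 min
Fri: 10:20–20:14 = 9 h 54 min
Sat: 06:00–13:28 = 7 h 28 min
Sun: 07:00–17:06 = 10 h 6 min
Total worked: 57 h 7 min = 3427 min.
Regular 44 h 0 min = 2640 min at $34.25/h; overtime 13 h 7 min = 787 min at $68.50/h.
Pay = (2640 × $34.25 + 787 × $68.50) ÷ 60 = $2405.49.

$2405.49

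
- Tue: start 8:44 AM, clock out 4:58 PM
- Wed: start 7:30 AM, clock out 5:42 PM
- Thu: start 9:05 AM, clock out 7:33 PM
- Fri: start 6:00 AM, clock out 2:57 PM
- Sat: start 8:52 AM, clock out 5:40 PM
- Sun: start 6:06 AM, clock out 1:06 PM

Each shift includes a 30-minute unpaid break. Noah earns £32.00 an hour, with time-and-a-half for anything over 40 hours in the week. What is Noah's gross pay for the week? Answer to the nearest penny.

Tue: 8:44 AM–4:58 PM = 8 h 14 min; less 30 min break → 7 h 44 min
Wed: 7:30 AM–5:42 PM = 10 h 12 min; less 30 min break → 9 h 42 min
Thu: 9:05 AM–7:33 PM = 10 h 28 min; less 30 min break → 9 h 58 min
Fri: 6:00 AM–2:57 PM = 8 h 57 min; less 30 min break → 8 h 27 min
Sat: 8:52 AM–5:40 PM = 8 h 48 min; less 30 min break → 8 h 18 min
Sun: 6:06 AM–1:06 PM = 7 h 0 min; less 30 min break → 6 h 30 min
Total worked: 50 h 39 min = 3039 min.
Regular 40 h 0 min = 2400 min at £32.00/h; overtime 10 h 39 min = 639 min at £48.00/h.
Pay = (2400 × £32.00 + 639 × £48.00) ÷ 60 = £1791.20.

£1791.20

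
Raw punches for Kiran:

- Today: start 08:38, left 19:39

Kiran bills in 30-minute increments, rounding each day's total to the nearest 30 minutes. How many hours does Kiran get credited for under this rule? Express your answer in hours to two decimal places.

11.00 hours

Today: 08:38–19:39 = 11 h 1 min → rounds to 11 h 0 min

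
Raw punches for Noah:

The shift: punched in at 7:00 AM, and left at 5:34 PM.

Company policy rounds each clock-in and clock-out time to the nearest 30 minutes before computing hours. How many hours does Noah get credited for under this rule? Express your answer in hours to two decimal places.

The shift: in 7:00 AM→7:00 AM, out 5:34 PM→5:30 PM; 10 h 30 min

10.50 hours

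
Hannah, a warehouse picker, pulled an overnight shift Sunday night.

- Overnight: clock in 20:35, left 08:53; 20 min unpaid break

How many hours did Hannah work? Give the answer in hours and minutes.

11 h 58 min

Overnight: 20:35 → midnight = 3 h 25 min; midnight → 08:53 = 8 h 53 min; span 12 h 18 min; less 20 min break → 11 h 58 min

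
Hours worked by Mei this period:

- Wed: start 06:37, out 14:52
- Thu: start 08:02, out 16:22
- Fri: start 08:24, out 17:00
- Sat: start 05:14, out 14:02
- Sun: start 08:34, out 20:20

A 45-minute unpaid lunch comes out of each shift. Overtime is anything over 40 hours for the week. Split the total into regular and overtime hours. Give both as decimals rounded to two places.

Regular 40.00 hours, overtime 2.00 hours

Wed: 06:37–14:52 = 8 h 15 min; less 45 min break → 7 h 30 min
Thu: 08:02–16:22 = 8 h 20 min; less 45 min break → 7 h 35 min
Fri: 08:24–17:00 = 8 h 36 min; less 45 min break → 7 h 51 min
Sat: 05:14–14:02 = 8 h 48 min; less 45 min break → 8 h 3 min
Sun: 08:34–20:20 = 11 h 46 min; less 45 min break → 11 h 1 min
Total worked: 42 h 0 min = 42.00 h.
Threshold 40 h → overtime 2 h 0 min, regular 40 h 0 min.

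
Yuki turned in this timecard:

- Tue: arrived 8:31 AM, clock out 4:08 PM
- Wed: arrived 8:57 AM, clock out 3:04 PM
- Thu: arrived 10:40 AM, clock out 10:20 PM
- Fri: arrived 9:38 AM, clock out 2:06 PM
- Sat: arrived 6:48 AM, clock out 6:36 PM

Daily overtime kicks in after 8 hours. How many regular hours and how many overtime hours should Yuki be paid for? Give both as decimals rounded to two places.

Tue: 8:31 AM–4:08 PM = 7 h 37 min
Wed: 8:57 AM–3:04 PM = 6 h 7 min
Thu: 10:40 AM–10:20 PM = 11 h 40 min
Fri: 9:38 AM–2:06 PM = 4 h 28 min
Sat: 6:48 AM–6:36 PM = 11 h 48 min
Tue reg 7 h 37 min / OT 0 h 0 min; Wed reg 6 h 7 min / OT 0 h 0 min; Thu reg 8 h 0 min / OT 3 h 40 min; Fri reg 4 h 28 min / OT 0 h 0 min; Sat reg 8 h 0 min / OT 3 h 48 min.
Totals: regular 34 h 12 min, overtime 7 h 28 min.

Regular 34.20 hours, overtime 7.47 hours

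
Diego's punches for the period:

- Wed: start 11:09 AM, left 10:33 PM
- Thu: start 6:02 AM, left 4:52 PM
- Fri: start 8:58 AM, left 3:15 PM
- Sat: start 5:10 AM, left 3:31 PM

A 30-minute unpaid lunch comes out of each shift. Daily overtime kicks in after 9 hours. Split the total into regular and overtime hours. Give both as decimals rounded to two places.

Regular 32.78 hours, overtime 4.08 hours

Wed: 11:09 AM–10:33 PM = 11 h 24 min; less 30 min break → 10 h 54 min
Thu: 6:02 AM–4:52 PM = 10 h 50 min; less 30 min break → 10 h 20 min
Fri: 8:58 AM–3:15 PM = 6 h 17 min; less 30 min break → 5 h 47 min
Sat: 5:10 AM–3:31 PM = 10 h 21 min; less 30 min break → 9 h 51 min
Wed reg 9 h 0 min / OT 1 h 54 min; Thu reg 9 h 0 min / OT 1 h 20 min; Fri reg 5 h 47 min / OT 0 h 0 min; Sat reg 9 h 0 min / OT 0 h 51 min.
Totals: regular 32 h 47 min, overtime 4 h 5 min.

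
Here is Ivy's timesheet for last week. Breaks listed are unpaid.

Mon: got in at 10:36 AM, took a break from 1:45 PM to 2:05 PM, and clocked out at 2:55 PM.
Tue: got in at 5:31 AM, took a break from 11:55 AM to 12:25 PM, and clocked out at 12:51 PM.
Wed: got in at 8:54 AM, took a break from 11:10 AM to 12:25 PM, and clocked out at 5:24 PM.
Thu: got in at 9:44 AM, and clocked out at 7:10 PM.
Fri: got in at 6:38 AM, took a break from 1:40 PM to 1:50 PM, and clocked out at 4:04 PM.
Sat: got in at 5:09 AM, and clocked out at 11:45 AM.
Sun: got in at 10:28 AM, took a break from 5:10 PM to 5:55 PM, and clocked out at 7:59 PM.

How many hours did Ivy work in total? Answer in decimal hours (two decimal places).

Mon: 10:36 AM–2:55 PM = 4 h 19 min; less 20 min break → 3 h 59 min
Tue: 5:31 AM–12:51 PM = 7 h 20 min; less 30 min break → 6 h 50 min
Wed: 8:54 AM–5:24 PM = 8 h 30 min; less 75 min break → 7 h 15 min
Thu: 9:44 AM–7:10 PM = 9 h 26 min
Fri: 6:38 AM–4:04 PM = 9 h 26 min; less 10 min break → 9 h 16 min
Sat: 5:09 AM–11:45 AM = 6 h 36 min
Sun: 10:28 AM–7:59 PM = 9 h 31 min; less 45 min break → 8 h 46 min
Total: 3 h 59 min + 6 h 50 min + 7 h 15 min + 9 h 26 min + 9 h 16 min + 6 h 36 min + 8 h 46 min = 52 h 8 min.

52.13 hours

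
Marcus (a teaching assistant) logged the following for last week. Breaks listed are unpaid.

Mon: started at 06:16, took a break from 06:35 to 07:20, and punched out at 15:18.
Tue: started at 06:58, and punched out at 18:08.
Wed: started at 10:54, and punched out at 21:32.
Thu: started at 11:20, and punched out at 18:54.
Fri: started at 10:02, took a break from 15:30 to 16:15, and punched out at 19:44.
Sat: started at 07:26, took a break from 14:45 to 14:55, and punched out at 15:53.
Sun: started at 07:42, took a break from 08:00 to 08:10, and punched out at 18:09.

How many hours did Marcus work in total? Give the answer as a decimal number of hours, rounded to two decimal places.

Mon: 06:16–15:18 = 9 h 2 min; less 45 min break → 8 h 17 min
Tue: 06:58–18:08 = 11 h 10 min
Wed: 10:54–21:32 = 10 h 38 min
Thu: 11:20–18:54 = 7 h 34 min
Fri: 10:02–19:44 = 9 h 42 min; less 45 min break → 8 h 57 min
Sat: 07:26–15:53 = 8 h 27 min; less 10 min break → 8 h 17 min
Sun: 07:42–18:09 = 10 h 27 min; less 10 min break → 10 h 17 min
Total: 8 h 17 min + 11 h 10 min + 10 h 38 min + 7 h 34 min + 8 h 57 min + 8 h 17 min + 10 h 17 min = 65 h 10 min.

65.17 hours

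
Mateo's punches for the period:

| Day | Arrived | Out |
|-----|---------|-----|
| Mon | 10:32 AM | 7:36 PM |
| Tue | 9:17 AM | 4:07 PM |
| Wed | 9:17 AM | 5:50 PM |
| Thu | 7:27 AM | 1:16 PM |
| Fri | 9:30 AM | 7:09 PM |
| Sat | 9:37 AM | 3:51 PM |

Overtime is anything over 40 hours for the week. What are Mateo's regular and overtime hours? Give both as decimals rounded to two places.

Regular 40.00 hours, overtime 6.15 hours

Mon: 10:32 AM–7:36 PM = 9 h 4 min
Tue: 9:17 AM–4:07 PM = 6 h 50 min
Wed: 9:17 AM–5:50 PM = 8 h 33 min
Thu: 7:27 AM–1:16 PM = 5 h 49 min
Fri: 9:30 AM–7:09 PM = 9 h 39 min
Sat: 9:37 AM–3:51 PM = 6 h 14 min
Total worked: 46 h 9 min = 46.15 h.
Threshold 40 h → overtime 6 h 9 min, regular 40 h 0 min.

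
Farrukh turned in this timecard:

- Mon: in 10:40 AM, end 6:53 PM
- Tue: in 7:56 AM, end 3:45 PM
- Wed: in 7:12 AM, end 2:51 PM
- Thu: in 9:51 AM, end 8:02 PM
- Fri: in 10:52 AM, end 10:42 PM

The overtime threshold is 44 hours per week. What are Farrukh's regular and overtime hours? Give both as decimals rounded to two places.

Mon: 10:40 AM–6:53 PM = 8 h 13 min
Tue: 7:56 AM–3:45 PM = 7 h 49 min
Wed: 7:12 AM–2:51 PM = 7 h 39 min
Thu: 9:51 AM–8:02 PM = 10 h 11 min
Fri: 10:52 AM–10:42 PM = 11 h 50 min
Total worked: 45 h 42 min = 45.70 h.
Threshold 44 h → overtime 1 h 42 min, regular 44 h 0 min.

Regular 44.00 hours, overtime 1.70 hours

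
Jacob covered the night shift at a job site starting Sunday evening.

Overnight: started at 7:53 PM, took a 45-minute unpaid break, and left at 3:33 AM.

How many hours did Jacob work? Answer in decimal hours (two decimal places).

Overnight: 7:53 PM → midnight = 4 h 7 min; midnight → 3:33 AM = 3 h 33 min; span 7 h 40 min; less 45 min break → 6 h 55 min

6.92 hours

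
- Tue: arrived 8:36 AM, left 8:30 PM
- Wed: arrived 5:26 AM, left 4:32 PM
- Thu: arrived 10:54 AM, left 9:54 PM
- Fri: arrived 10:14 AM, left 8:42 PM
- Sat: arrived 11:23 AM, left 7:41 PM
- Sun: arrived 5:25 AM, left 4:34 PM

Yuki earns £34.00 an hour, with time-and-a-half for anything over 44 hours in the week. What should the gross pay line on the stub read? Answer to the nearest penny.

£2511.75

Tue: 8:36 AM–8:30 PM = 11 h 54 min
Wed: 5:26 AM–4:32 PM = 11 h 6 min
Thu: 10:54 AM–9:54 PM = 11 h 0 min
Fri: 10:14 AM–8:42 PM = 10 h 28 min
Sat: 11:23 AM–7:41 PM = 8 h 18 min
Sun: 5:25 AM–4:34 PM = 11 h 9 min
Total worked: 63 h 55 min = 3835 min.
Regular 44 h 0 min = 2640 min at £34.00/h; overtime 19 h 55 min = 1195 min at £51.00/h.
Pay = (2640 × £34.00 + 1195 × £51.00) ÷ 60 = £2511.75.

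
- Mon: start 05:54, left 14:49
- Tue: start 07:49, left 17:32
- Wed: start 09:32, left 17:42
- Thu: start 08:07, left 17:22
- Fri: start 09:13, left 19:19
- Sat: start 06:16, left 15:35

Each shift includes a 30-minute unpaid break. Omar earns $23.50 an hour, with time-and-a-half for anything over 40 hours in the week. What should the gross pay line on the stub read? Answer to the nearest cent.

$1379.45

Mon: 05:54–14:49 = 8 h 55 min; less 30 min break → 8 h 25 min
Tue: 07:49–17:32 = 9 h 43 min; less 30 min break → 9 h 13 min
Wed: 09:32–17:42 = 8 h 10 min; less 30 min break → 7 h 40 min
Thu: 08:07–17:22 = 9 h 15 min; less 30 min break → 8 h 45 min
Fri: 09:13–19:19 = 10 h 6 min; less 30 min break → 9 h 36 min
Sat: 06:16–15:35 = 9 h 19 min; less 30 min break → 8 h 49 min
Total worked: 52 h 28 min = 3148 min.
Regular 40 h 0 min = 2400 min at $23.50/h; overtime 12 h 28 min = 748 min at $35.25/h.
Pay = (2400 × $23.50 + 748 × $35.25) ÷ 60 = $1379.45.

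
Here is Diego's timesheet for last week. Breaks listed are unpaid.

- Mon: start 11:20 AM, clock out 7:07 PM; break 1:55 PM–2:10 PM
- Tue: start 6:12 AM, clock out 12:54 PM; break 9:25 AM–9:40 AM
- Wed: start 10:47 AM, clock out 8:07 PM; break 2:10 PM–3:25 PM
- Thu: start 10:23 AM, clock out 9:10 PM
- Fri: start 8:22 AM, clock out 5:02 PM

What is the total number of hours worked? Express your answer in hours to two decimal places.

41.52 hours

Mon: 11:20 AM–7:07 PM = 7 h 47 min; less 15 min break → 7 h 32 min
Tue: 6:12 AM–12:54 PM = 6 h 42 min; less 15 min break → 6 h 27 min
Wed: 10:47 AM–8:07 PM = 9 h 20 min; less 75 min break → 8 h 5 min
Thu: 10:23 AM–9:10 PM = 10 h 47 min
Fri: 8:22 AM–5:02 PM = 8 h 40 min
Total: 7 h 32 min + 6 h 27 min + 8 h 5 min + 10 h 47 min + 8 h 40 min = 41 h 31 min.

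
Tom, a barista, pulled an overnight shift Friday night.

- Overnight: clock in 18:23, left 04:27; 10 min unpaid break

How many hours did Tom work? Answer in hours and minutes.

Overnight: 18:23 → midnight = 5 h 37 min; midnight → 04:27 = 4 h 27 min; span 10 h 4 min; less 10 min break → 9 h 54 min

9 h 54 min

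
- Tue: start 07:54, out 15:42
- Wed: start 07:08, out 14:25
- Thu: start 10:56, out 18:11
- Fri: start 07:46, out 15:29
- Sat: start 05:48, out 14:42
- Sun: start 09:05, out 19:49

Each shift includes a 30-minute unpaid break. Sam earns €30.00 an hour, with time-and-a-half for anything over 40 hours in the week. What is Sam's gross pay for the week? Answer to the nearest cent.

€1500.75

Tue: 07:54–15:42 = 7 h 48 min; less 30 min break → 7 h 18 min
Wed: 07:08–14:25 = 7 h 17 min; less 30 min break → 6 h 47 min
Thu: 10:56–18:11 = 7 h 15 min; less 30 min break → 6 h 45 min
Fri: 07:46–15:29 = 7 h 43 min; less 30 min break → 7 h 13 min
Sat: 05:48–14:42 = 8 h 54 min; less 30 min break → 8 h 24 min
Sun: 09:05–19:49 = 10 h 44 min; less 30 min break → 10 h 14 min
Total worked: 46 h 41 min = 2801 min.
Regular 40 h 0 min = 2400 min at €30.00/h; overtime 6 h 41 min = 401 min at €45.00/h.
Pay = (2400 × €30.00 + 401 × €45.00) ÷ 60 = €1500.75.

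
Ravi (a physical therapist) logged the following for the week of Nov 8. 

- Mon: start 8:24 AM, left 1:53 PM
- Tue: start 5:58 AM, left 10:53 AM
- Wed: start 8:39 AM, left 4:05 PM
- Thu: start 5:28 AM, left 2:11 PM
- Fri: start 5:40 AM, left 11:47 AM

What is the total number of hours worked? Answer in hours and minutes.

32 h 40 min

Mon: 8:24 AM–1:53 PM = 5 h 29 min
Tue: 5:58 AM–10:53 AM = 4 h 55 min
Wed: 8:39 AM–4:05 PM = 7 h 26 min
Thu: 5:28 AM–2:11 PM = 8 h 43 min
Fri: 5:40 AM–11:47 AM = 6 h 7 min
Total: 5 h 29 min + 4 h 55 min + 7 h 26 min + 8 h 43 min + 6 h 7 min = 32 h 40 min.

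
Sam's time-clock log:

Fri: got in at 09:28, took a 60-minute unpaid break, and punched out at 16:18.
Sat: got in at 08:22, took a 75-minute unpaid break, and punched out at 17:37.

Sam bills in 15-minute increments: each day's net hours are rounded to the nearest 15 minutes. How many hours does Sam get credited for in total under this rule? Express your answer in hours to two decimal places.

Fri: 09:28–16:18 = 6 h 50 min − 60 min = 5 h 50 min → rounds to 5 h 45 min
Sat: 08:22–17:37 = 9 h 15 min − 75 min = 8 h 0 min → rounds to 8 h 0 min
Total credited: 13 h 45 min.

13.75 hours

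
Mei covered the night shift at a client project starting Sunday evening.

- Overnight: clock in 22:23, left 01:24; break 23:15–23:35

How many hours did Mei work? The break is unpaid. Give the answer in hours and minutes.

Overnight: 22:23 → midnight = 1 h 37 min; midnight → 01:24 = 1 h 24 min; span 3 h 1 min; less 20 min break → 2 h 41 min

2 h 41 min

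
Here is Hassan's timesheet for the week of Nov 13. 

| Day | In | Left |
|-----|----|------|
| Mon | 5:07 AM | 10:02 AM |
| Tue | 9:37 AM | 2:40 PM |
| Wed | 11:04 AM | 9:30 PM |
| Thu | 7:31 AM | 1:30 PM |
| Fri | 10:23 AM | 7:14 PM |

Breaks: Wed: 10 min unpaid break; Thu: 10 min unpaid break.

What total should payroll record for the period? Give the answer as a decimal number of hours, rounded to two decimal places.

34.90 hours

Mon: 5:07 AM–10:02 AM = 4 h 55 min
Tue: 9:37 AM–2:40 PM = 5 h 3 min
Wed: 11:04 AM–9:30 PM = 10 h 26 min; less 10 min break → 10 h 16 min
Thu: 7:31 AM–1:30 PM = 5 h 59 min; less 10 min break → 5 h 49 min
Fri: 10:23 AM–7:14 PM = 8 h 51 min
Total: 4 h 55 min + 5 h 3 min + 10 h 16 min + 5 h 49 min + 8 h 51 min = 34 h 54 min.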